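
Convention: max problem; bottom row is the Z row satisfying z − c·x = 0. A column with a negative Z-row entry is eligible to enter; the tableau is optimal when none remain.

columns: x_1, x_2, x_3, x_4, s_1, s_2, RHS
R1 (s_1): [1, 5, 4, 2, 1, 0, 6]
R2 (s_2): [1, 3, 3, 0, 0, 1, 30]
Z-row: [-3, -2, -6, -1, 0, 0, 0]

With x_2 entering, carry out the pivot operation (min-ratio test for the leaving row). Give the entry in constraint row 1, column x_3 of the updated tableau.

4/5

Ratio test on column x_2 — row 1: 6/5 = 6/5; row 2: 30/3 = 10. Minimum is 6/5 at row 1 (s_1 leaves); pivot element 5.
Divide row 1 by 5; eliminate column x_2 from the other rows.
In the new row 1, the x_3 entry is the old entry divided by the pivot: 4/5 = 4/5.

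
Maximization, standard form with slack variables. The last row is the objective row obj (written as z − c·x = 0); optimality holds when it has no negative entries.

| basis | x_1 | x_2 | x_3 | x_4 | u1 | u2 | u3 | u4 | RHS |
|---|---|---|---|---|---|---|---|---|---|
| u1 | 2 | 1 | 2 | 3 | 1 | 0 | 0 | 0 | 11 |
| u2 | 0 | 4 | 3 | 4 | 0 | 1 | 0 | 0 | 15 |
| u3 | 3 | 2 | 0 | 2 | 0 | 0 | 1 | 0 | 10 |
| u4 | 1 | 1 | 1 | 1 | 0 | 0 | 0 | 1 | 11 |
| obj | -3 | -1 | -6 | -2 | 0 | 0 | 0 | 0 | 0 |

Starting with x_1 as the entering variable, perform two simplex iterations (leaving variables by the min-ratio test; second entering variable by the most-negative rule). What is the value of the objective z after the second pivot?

Ratio test on column x_1 — row 1: 11/2 = 11/2; row 2: entry 0 ≤ 0; row 3: 10/3 = 10/3; row 4: 11/1 = 11. Minimum is 10/3 at row 3 (u3 leaves); pivot element 3.
Pivot on row 3; the obj-row RHS becomes 0 − (-3)·(10/3) = 10.
Next entering variable (most negative obj-row entry -6): x_3.
Ratio test on column x_3 — row 1: (13/3)/2 = 13/6; row 2: 15/3 = 5; row 3: entry 0 ≤ 0; row 4: (23/3)/1 = 23/3. Minimum is 13/6 at row 1 (u1 leaves); pivot element 2.
After the second pivot the obj-row RHS is 10 − (-6)·(13/6) = 23.

23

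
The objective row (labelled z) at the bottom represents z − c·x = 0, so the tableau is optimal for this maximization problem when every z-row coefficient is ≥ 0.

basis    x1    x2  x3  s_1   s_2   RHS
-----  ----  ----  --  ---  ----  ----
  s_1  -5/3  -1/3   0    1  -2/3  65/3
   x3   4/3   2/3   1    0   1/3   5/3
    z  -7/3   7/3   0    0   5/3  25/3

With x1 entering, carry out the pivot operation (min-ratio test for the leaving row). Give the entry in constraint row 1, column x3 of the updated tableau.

Ratio test on column x1 — row 1: entry -5/3 ≤ 0; row 2: (5/3)/(4/3) = 5/4. Minimum is 5/4 at row 2 (x3 leaves); pivot element 4/3.
Divide row 2 by 4/3; eliminate column x1 from the other rows.
Row 1 update in column x3: 0 − (-5/3)·(3/4) = 5/4.

5/4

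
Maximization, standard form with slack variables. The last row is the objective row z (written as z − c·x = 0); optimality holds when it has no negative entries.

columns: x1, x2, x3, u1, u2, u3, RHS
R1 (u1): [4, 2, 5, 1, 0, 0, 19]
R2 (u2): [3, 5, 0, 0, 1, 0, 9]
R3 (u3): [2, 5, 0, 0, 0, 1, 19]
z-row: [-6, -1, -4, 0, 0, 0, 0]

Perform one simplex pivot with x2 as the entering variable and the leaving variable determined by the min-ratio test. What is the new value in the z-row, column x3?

Ratio test on column x2 — row 1: 19/2 = 19/2; row 2: 9/5 = 9/5; row 3: 19/5 = 19/5. Minimum is 9/5 at row 2 (u2 leaves); pivot element 5.
Divide row 2 by 5; eliminate column x2 from the other rows.
z-row update in column x3: -4 − (-1)·0 = -4.

-4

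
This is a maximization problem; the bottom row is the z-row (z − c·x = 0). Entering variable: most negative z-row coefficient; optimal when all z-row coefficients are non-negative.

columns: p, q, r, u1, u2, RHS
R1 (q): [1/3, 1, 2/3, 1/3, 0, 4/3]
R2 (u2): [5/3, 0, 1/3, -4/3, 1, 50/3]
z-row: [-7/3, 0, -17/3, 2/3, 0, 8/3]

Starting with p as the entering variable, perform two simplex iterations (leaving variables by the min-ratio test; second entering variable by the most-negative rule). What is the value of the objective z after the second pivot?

14

Ratio test on column p — row 1: (4/3)/(1/3) = 4; row 2: (50/3)/(5/3) = 10. Minimum is 4 at row 1 (q leaves); pivot element 1/3.
Pivot on row 1; the z-row RHS becomes 8/3 − (-7/3)·4 = 12.
Next entering variable (most negative z-row entry -1): r.
Ratio test on column r — row 1: 4/2 = 2; row 2: entry -3 ≤ 0. Minimum is 2 at row 1 (p leaves); pivot element 2.
After the second pivot the z-row RHS is 12 − (-1)·2 = 14.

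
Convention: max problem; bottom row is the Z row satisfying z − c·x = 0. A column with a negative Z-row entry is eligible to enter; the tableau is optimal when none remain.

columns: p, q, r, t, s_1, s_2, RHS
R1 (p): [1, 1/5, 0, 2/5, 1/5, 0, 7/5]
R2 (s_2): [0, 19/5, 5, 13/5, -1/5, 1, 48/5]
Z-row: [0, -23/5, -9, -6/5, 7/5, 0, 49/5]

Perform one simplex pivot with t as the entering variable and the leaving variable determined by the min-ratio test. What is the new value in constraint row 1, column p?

Ratio test on column t — row 1: (7/5)/(2/5) = 7/2; row 2: (48/5)/(13/5) = 48/13. Minimum is 7/2 at row 1 (p leaves); pivot element 2/5.
Divide row 1 by 2/5; eliminate column t from the other rows.
In the new row 1, the p entry is the old entry divided by the pivot: 1/(2/5) = 5/2.

5/2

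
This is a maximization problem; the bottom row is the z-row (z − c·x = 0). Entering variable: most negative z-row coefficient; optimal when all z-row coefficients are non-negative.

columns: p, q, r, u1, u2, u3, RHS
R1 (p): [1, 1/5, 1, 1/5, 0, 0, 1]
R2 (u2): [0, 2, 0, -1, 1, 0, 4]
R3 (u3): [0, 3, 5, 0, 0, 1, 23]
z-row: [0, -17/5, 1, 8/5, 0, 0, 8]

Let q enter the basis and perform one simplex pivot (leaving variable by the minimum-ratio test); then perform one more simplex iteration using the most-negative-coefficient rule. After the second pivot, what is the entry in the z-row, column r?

Ratio test on column q — row 1: 1/(1/5) = 5; row 2: 4/2 = 2; row 3: 23/3 = 23/3. Minimum is 2 at row 2 (u2 leaves); pivot element 2.
Divide row 2 by 2; eliminate column q from the other rows.
Second iteration: most negative z-row entry is -1/10 in column u1, so u1 enters.
Ratio test on column u1 — row 1: (3/5)/(3/10) = 2; row 2: entry -1/2 ≤ 0; row 3: 17/(3/2) = 34/3. Minimum is 2 at row 1 (p leaves); pivot element 3/10.
Divide row 1 by 3/10; eliminate column u1 from the other rows.
After both pivots, the entry at the z-row, column r is 4/3.

4/3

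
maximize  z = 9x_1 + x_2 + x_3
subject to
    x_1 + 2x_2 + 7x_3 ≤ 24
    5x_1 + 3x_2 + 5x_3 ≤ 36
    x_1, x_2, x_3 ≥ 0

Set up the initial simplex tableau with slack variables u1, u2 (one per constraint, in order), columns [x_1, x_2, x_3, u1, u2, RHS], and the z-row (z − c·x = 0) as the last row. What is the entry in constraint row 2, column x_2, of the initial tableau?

3

Constraint 2 has coefficient 3 on x_2.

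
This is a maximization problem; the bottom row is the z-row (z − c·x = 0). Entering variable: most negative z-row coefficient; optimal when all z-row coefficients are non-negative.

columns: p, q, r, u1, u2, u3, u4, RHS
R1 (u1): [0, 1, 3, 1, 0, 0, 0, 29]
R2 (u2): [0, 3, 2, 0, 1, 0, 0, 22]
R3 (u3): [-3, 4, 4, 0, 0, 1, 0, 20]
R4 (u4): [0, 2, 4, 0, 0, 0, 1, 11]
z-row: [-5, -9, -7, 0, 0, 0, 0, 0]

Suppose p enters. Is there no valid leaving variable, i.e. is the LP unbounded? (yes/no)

Every constraint-row entry in column p is ≤ 0, so increasing p is unbounded.

yes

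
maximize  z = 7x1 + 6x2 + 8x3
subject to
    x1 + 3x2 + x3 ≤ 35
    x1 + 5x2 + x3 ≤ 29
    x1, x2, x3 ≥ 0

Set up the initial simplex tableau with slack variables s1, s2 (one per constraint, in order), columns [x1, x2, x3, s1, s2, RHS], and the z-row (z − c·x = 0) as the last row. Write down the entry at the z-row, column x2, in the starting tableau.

The z-row carries the negated objective coefficients: the x2 entry is -6.

-6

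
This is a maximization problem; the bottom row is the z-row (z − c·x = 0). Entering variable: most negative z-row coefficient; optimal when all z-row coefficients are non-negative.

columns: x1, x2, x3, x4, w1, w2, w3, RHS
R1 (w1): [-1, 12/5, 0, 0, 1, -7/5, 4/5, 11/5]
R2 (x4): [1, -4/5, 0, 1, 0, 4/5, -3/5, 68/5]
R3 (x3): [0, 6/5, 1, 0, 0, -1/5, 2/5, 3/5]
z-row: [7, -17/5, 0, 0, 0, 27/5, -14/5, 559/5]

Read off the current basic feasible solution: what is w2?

0

w2 is not in the basis, so in the current basic feasible solution w2 = 0.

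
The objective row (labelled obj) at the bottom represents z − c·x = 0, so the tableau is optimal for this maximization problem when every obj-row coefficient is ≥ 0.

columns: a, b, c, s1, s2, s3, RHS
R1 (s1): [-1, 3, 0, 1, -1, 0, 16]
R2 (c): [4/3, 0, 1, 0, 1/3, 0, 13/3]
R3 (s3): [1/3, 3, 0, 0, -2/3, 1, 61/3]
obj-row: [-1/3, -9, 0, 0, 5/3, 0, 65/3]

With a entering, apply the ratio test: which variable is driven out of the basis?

c

Column a entries and ratios — s1: -1 ≤ 0, skip; c: (13/3)/(4/3) = 13/4; s3: (61/3)/(1/3) = 61.
Smallest ratio is 13/4 in the row of c, so c leaves.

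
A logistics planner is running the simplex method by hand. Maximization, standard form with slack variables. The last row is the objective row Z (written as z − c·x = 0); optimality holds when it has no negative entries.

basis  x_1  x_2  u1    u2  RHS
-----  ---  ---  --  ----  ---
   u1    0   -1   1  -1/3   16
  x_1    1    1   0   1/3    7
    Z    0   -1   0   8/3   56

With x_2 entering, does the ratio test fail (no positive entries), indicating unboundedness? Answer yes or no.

Column x_2 has positive entries in row(s) 2, so the ratio test bounds it — not unbounded.

no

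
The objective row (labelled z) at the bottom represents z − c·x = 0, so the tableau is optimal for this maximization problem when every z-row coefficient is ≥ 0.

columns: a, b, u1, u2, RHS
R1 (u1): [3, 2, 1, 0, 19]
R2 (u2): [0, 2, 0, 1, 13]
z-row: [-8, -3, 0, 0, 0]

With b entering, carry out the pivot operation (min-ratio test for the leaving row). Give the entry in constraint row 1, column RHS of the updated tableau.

6

Ratio test on column b — row 1: 19/2 = 19/2; row 2: 13/2 = 13/2. Minimum is 13/2 at row 2 (u2 leaves); pivot element 2.
Divide row 2 by 2; eliminate column b from the other rows.
Row 1 update in column RHS: 19 − 2·(13/2) = 6.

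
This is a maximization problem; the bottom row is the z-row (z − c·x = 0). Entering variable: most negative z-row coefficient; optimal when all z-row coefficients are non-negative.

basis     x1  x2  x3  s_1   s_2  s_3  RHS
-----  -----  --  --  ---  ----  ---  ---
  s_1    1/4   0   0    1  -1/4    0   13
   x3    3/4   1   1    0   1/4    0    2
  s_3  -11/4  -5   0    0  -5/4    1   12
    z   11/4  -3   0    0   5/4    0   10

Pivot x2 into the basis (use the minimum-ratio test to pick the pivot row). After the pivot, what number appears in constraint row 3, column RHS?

Ratio test on column x2 — row 1: entry 0 ≤ 0; row 2: 2/1 = 2; row 3: entry -5 ≤ 0. Minimum is 2 at row 2 (x3 leaves); pivot element 1.
Divide row 2 by 1; eliminate column x2 from the other rows.
Row 3 update in column RHS: 12 − (-5)·2 = 22.

22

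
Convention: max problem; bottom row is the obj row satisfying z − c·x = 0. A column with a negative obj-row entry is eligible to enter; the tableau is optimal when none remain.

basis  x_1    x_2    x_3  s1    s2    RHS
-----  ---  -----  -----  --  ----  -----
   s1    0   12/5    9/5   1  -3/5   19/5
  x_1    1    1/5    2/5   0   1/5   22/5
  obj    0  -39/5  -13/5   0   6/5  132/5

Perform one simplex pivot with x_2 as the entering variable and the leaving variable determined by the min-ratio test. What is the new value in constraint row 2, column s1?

Ratio test on column x_2 — row 1: (19/5)/(12/5) = 19/12; row 2: (22/5)/(1/5) = 22. Minimum is 19/12 at row 1 (s1 leaves); pivot element 12/5.
Divide row 1 by 12/5; eliminate column x_2 from the other rows.
Row 2 update in column s1: 0 − (1/5)·(5/12) = -1/12.

-1/12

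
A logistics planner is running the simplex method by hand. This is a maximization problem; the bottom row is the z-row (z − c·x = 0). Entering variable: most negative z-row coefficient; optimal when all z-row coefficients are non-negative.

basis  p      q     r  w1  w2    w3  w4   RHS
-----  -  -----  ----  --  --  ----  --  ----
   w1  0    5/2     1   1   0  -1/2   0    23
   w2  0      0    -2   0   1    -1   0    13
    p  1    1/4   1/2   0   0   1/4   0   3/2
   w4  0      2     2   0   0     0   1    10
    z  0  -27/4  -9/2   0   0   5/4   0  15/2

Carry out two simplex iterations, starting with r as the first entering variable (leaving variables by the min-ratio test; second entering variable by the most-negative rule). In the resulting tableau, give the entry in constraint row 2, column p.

8

Ratio test on column r — row 1: 23/1 = 23; row 2: entry -2 ≤ 0; row 3: (3/2)/(1/2) = 3; row 4: 10/2 = 5. Minimum is 3 at row 3 (p leaves); pivot element 1/2.
Divide row 3 by 1/2; eliminate column r from the other rows.
Second iteration: most negative z-row entry is -9/2 in column q, so q enters.
Ratio test on column q — row 1: 20/2 = 10; row 2: 19/1 = 19; row 3: 3/(1/2) = 6; row 4: 4/1 = 4. Minimum is 4 at row 4 (w4 leaves); pivot element 1.
Divide row 4 by 1; eliminate column q from the other rows.
After both pivots, the entry at constraint row 2, column p is 8.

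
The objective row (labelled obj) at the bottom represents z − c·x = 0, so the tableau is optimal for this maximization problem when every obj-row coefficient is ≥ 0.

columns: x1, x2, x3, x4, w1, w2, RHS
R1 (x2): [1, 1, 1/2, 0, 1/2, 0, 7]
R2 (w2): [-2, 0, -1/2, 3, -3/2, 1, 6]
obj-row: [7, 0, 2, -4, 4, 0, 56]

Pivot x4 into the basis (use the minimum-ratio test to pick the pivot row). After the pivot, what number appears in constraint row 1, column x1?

1

Ratio test on column x4 — row 1: entry 0 ≤ 0; row 2: 6/3 = 2. Minimum is 2 at row 2 (w2 leaves); pivot element 3.
Divide row 2 by 3; eliminate column x4 from the other rows.
Row 1 update in column x1: 1 − 0·(-2/3) = 1.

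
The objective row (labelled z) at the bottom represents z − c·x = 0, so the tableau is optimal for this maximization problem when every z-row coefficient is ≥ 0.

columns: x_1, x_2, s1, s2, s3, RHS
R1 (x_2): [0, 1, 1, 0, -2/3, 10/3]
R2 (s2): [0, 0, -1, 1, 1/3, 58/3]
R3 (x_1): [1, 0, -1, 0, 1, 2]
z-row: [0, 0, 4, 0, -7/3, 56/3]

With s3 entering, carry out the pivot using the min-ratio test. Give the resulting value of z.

Ratio test on column s3 — row 1: entry -2/3 ≤ 0; row 2: (58/3)/(1/3) = 58; row 3: 2/1 = 2. Minimum is 2 at row 3 (x_1 leaves); pivot element 1.
Pivot on row 3; the z-row RHS becomes 56/3 − (-7/3)·2 = 70/3.

70/3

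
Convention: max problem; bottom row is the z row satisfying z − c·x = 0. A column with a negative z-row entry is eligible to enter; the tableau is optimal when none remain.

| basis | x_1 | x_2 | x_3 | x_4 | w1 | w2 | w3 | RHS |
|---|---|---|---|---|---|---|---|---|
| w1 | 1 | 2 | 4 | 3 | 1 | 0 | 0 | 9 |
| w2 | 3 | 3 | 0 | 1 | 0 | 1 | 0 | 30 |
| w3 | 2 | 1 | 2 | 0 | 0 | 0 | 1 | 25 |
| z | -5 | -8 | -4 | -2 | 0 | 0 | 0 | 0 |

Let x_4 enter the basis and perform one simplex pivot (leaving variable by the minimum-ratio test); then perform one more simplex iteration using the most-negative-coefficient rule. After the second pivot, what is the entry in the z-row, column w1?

4

Ratio test on column x_4 — row 1: 9/3 = 3; row 2: 30/1 = 30; row 3: entry 0 ≤ 0. Minimum is 3 at row 1 (w1 leaves); pivot element 3.
Divide row 1 by 3; eliminate column x_4 from the other rows.
Second iteration: most negative z-row entry is -20/3 in column x_2, so x_2 enters.
Ratio test on column x_2 — row 1: 3/(2/3) = 9/2; row 2: 27/(7/3) = 81/7; row 3: 25/1 = 25. Minimum is 9/2 at row 1 (x_4 leaves); pivot element 2/3.
Divide row 1 by 2/3; eliminate column x_2 from the other rows.
After both pivots, the entry at the z-row, column w1 is 4.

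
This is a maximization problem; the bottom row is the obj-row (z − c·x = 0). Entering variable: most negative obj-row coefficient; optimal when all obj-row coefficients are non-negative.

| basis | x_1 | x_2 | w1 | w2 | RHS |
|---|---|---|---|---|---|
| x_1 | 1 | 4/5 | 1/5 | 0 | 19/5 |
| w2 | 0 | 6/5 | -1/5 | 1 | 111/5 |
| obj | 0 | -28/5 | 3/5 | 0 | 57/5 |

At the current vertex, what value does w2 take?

w2 is basic (row 2); its value is the RHS of that row, 111/5.

111/5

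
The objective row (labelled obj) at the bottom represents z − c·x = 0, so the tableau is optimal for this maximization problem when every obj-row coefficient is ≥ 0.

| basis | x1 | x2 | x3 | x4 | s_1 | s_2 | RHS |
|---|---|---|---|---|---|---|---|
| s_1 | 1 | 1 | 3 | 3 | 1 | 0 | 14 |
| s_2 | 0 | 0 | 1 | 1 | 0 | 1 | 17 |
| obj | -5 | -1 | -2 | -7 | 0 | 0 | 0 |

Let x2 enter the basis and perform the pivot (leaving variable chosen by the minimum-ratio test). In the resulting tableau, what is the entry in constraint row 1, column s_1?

1

Ratio test on column x2 — row 1: 14/1 = 14; row 2: entry 0 ≤ 0. Minimum is 14 at row 1 (s_1 leaves); pivot element 1.
Divide row 1 by 1; eliminate column x2 from the other rows.
In the new row 1, the s_1 entry is the old entry divided by the pivot: 1/1 = 1.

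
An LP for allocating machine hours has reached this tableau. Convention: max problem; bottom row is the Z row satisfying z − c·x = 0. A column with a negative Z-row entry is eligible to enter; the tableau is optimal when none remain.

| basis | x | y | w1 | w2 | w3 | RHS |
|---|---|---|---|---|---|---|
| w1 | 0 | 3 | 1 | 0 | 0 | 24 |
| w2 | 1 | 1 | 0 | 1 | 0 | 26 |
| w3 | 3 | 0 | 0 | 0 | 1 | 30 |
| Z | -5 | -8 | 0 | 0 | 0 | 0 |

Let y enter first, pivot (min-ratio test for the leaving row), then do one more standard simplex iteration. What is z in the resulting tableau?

Ratio test on column y — row 1: 24/3 = 8; row 2: 26/1 = 26; row 3: entry 0 ≤ 0. Minimum is 8 at row 1 (w1 leaves); pivot element 3.
Pivot on row 1; the Z-row RHS becomes 0 − (-8)·8 = 64.
Next entering variable (most negative Z-row entry -5): x.
Ratio test on column x — row 1: entry 0 ≤ 0; row 2: 18/1 = 18; row 3: 30/3 = 10. Minimum is 10 at row 3 (w3 leaves); pivot element 3.
After the second pivot the Z-row RHS is 64 − (-5)·10 = 114.

114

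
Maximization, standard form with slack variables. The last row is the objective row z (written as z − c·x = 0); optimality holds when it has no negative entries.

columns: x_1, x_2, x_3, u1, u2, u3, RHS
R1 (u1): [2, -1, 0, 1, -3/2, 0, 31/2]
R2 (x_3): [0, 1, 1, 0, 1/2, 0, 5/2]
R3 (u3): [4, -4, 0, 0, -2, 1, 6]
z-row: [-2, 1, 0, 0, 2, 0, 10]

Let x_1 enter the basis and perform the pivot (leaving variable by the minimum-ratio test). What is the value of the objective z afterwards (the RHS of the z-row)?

Ratio test on column x_1 — row 1: (31/2)/2 = 31/4; row 2: entry 0 ≤ 0; row 3: 6/4 = 3/2. Minimum is 3/2 at row 3 (u3 leaves); pivot element 4.
Pivot on row 3; the z-row RHS becomes 10 − (-2)·(3/2) = 13.

13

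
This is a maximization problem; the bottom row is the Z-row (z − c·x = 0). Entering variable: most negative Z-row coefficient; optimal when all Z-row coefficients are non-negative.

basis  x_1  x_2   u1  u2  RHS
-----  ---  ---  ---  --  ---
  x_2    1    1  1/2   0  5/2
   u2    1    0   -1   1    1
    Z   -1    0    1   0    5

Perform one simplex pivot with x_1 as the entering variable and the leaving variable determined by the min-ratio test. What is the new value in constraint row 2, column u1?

Ratio test on column x_1 — row 1: (5/2)/1 = 5/2; row 2: 1/1 = 1. Minimum is 1 at row 2 (u2 leaves); pivot element 1.
Divide row 2 by 1; eliminate column x_1 from the other rows.
In the new row 2, the u1 entry is the old entry divided by the pivot: (-1)/1 = -1.

-1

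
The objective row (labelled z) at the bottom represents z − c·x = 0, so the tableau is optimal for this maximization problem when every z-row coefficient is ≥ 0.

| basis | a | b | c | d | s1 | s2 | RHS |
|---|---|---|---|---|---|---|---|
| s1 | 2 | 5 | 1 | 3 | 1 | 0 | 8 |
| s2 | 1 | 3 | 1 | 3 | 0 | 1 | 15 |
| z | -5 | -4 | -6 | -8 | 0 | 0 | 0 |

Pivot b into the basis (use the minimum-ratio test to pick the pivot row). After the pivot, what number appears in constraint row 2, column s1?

-3/5

Ratio test on column b — row 1: 8/5 = 8/5; row 2: 15/3 = 5. Minimum is 8/5 at row 1 (s1 leaves); pivot element 5.
Divide row 1 by 5; eliminate column b from the other rows.
Row 2 update in column s1: 0 − 3·(1/5) = -3/5.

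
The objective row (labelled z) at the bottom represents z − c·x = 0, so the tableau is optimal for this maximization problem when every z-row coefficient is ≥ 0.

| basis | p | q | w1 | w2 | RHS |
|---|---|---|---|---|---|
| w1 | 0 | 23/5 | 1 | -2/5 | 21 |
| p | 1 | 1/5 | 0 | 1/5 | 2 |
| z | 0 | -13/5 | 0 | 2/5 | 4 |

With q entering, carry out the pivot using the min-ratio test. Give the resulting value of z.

Ratio test on column q — row 1: 21/(23/5) = 105/23; row 2: 2/(1/5) = 10. Minimum is 105/23 at row 1 (w1 leaves); pivot element 23/5.
Pivot on row 1; the z-row RHS becomes 4 − (-13/5)·(105/23) = 365/23.

365/23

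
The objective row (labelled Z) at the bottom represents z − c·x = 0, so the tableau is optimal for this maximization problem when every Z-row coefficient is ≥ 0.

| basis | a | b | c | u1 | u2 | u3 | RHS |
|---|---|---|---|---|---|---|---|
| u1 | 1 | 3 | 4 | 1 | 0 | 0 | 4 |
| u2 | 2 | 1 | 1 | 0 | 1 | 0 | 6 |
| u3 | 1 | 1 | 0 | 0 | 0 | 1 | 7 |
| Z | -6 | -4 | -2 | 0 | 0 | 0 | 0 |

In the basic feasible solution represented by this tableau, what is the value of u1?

4

u1 is basic (row 1); its value is the RHS of that row, 4.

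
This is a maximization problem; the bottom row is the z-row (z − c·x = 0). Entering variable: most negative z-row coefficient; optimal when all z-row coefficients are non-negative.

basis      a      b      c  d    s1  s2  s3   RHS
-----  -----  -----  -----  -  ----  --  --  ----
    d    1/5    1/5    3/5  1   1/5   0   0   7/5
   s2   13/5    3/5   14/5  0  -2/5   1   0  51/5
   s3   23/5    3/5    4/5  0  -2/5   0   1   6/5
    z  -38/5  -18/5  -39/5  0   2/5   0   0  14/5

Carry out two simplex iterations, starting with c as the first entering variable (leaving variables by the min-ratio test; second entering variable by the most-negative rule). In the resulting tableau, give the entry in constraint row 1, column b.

Ratio test on column c — row 1: (7/5)/(3/5) = 7/3; row 2: (51/5)/(14/5) = 51/14; row 3: (6/5)/(4/5) = 3/2. Minimum is 3/2 at row 3 (s3 leaves); pivot element 4/5.
Divide row 3 by 4/5; eliminate column c from the other rows.
Second iteration: most negative z-row entry is -7/2 in column s1, so s1 enters.
Ratio test on column s1 — row 1: (1/2)/(1/2) = 1; row 2: 6/1 = 6; row 3: entry -1/2 ≤ 0. Minimum is 1 at row 1 (d leaves); pivot element 1/2.
Divide row 1 by 1/2; eliminate column s1 from the other rows.
After both pivots, the entry at constraint row 1, column b is -1/2.

-1/2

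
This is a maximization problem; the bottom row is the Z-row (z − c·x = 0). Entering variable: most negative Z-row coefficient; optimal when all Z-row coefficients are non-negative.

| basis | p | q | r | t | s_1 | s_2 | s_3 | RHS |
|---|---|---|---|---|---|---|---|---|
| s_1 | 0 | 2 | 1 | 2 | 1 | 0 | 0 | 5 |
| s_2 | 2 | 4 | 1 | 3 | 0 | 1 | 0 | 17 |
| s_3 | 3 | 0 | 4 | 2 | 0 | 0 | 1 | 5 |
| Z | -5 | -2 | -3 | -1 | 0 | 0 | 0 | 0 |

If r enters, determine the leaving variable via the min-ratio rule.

s_3

Column r entries and ratios — s_1: 5/1 = 5; s_2: 17/1 = 17; s_3: 5/4 = 5/4.
Smallest ratio is 5/4 in the row of s_3, so s_3 leaves.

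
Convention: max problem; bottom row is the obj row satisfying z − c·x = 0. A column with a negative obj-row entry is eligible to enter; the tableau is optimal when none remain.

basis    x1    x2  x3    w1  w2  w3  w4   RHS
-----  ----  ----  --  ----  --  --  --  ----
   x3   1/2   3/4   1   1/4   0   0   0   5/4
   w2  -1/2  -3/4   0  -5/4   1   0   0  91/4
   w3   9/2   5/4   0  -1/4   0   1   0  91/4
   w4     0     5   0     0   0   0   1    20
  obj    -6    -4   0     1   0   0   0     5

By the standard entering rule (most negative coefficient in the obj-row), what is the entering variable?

x1

Negative obj-row entries: x1: -6, x2: -4.
The most negative is -6 in column x1, so x1 enters.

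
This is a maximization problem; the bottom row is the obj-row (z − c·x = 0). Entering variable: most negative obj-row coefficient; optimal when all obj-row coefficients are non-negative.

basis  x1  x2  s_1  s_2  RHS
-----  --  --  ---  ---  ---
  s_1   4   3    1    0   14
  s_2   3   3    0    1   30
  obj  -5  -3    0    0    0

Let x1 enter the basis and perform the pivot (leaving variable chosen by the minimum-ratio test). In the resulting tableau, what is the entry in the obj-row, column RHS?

35/2

Ratio test on column x1 — row 1: 14/4 = 7/2; row 2: 30/3 = 10. Minimum is 7/2 at row 1 (s_1 leaves); pivot element 4.
Divide row 1 by 4; eliminate column x1 from the other rows.
obj-row update in column RHS: 0 − (-5)·(7/2) = 35/2.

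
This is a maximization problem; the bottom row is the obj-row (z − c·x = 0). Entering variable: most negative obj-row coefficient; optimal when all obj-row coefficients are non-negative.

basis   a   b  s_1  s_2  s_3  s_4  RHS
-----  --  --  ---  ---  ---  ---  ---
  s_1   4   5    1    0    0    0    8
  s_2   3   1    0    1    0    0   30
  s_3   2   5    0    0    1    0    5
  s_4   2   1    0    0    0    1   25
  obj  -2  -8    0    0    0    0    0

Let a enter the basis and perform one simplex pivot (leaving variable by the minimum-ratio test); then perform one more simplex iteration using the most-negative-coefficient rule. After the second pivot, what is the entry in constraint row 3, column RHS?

Ratio test on column a — row 1: 8/4 = 2; row 2: 30/3 = 10; row 3: 5/2 = 5/2; row 4: 25/2 = 25/2. Minimum is 2 at row 1 (s_1 leaves); pivot element 4.
Divide row 1 by 4; eliminate column a from the other rows.
Second iteration: most negative obj-row entry is -11/2 in column b, so b enters.
Ratio test on column b — row 1: 2/(5/4) = 8/5; row 2: entry -11/4 ≤ 0; row 3: 1/(5/2) = 2/5; row 4: entry -3/2 ≤ 0. Minimum is 2/5 at row 3 (s_3 leaves); pivot element 5/2.
Divide row 3 by 5/2; eliminate column b from the other rows.
After both pivots, the entry at constraint row 3, column RHS is 2/5.

2/5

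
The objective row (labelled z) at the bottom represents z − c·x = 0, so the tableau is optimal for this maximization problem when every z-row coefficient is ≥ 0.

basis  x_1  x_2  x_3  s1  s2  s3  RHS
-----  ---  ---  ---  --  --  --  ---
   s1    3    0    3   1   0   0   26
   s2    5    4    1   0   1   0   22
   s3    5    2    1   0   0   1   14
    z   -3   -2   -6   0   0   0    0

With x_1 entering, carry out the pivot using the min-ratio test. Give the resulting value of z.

Ratio test on column x_1 — row 1: 26/3 = 26/3; row 2: 22/5 = 22/5; row 3: 14/5 = 14/5. Minimum is 14/5 at row 3 (s3 leaves); pivot element 5.
Pivot on row 3; the z-row RHS becomes 0 − (-3)·(14/5) = 42/5.

42/5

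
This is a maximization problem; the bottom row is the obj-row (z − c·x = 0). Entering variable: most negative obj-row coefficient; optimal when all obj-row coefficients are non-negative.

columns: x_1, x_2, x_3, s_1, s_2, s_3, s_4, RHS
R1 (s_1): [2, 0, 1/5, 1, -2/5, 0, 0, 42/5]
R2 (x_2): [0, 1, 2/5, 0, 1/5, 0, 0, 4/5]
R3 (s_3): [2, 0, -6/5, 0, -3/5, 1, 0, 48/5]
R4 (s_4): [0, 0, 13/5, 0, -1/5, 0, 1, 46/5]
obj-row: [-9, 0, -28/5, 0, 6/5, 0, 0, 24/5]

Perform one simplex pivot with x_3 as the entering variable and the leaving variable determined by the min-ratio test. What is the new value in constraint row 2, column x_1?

0

Ratio test on column x_3 — row 1: (42/5)/(1/5) = 42; row 2: (4/5)/(2/5) = 2; row 3: entry -6/5 ≤ 0; row 4: (46/5)/(13/5) = 46/13. Minimum is 2 at row 2 (x_2 leaves); pivot element 2/5.
Divide row 2 by 2/5; eliminate column x_3 from the other rows.
In the new row 2, the x_1 entry is the old entry divided by the pivot: 0/(2/5) = 0.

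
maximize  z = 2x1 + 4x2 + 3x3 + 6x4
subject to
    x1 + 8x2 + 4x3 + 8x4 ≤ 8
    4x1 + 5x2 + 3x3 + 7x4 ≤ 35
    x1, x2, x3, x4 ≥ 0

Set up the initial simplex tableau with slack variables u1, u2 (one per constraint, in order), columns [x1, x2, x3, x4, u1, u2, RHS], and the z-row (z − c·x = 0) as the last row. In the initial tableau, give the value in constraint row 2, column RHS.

35

The RHS of constraint 2 is b_2 = 35.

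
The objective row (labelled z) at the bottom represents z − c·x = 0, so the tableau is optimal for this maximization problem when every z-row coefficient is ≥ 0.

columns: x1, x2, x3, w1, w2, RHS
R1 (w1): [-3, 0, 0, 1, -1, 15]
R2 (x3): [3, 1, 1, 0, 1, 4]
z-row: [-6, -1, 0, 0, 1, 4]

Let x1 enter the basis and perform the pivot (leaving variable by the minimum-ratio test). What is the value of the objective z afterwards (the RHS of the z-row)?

Ratio test on column x1 — row 1: entry -3 ≤ 0; row 2: 4/3 = 4/3. Minimum is 4/3 at row 2 (x3 leaves); pivot element 3.
Pivot on row 2; the z-row RHS becomes 4 − (-6)·(4/3) = 12.

12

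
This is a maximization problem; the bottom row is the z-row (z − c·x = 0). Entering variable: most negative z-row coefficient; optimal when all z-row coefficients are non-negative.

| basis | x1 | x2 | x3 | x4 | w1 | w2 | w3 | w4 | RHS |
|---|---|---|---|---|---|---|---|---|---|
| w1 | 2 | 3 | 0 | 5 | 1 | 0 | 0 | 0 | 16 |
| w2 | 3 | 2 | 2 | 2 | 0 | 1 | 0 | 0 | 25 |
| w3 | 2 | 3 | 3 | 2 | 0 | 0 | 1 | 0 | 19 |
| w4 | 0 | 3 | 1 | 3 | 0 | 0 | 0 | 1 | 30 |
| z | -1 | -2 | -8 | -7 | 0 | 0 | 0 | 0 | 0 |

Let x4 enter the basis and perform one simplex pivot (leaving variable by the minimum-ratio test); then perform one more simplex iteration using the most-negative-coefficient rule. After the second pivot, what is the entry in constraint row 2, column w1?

Ratio test on column x4 — row 1: 16/5 = 16/5; row 2: 25/2 = 25/2; row 3: 19/2 = 19/2; row 4: 30/3 = 10. Minimum is 16/5 at row 1 (w1 leaves); pivot element 5.
Divide row 1 by 5; eliminate column x4 from the other rows.
Second iteration: most negative z-row entry is -8 in column x3, so x3 enters.
Ratio test on column x3 — row 1: entry 0 ≤ 0; row 2: (93/5)/2 = 93/10; row 3: (63/5)/3 = 21/5; row 4: (102/5)/1 = 102/5. Minimum is 21/5 at row 3 (w3 leaves); pivot element 3.
Divide row 3 by 3; eliminate column x3 from the other rows.
After both pivots, the entry at constraint row 2, column w1 is -2/15.

-2/15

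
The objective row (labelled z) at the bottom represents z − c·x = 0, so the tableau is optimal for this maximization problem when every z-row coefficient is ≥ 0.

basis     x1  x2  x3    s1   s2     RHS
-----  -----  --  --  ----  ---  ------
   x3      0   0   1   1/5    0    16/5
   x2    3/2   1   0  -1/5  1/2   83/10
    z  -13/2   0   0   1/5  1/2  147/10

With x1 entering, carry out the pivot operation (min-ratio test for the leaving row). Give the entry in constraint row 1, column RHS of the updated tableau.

Ratio test on column x1 — row 1: entry 0 ≤ 0; row 2: (83/10)/(3/2) = 83/15. Minimum is 83/15 at row 2 (x2 leaves); pivot element 3/2.
Divide row 2 by 3/2; eliminate column x1 from the other rows.
Row 1 update in column RHS: 16/5 − 0·(83/15) = 16/5.

16/5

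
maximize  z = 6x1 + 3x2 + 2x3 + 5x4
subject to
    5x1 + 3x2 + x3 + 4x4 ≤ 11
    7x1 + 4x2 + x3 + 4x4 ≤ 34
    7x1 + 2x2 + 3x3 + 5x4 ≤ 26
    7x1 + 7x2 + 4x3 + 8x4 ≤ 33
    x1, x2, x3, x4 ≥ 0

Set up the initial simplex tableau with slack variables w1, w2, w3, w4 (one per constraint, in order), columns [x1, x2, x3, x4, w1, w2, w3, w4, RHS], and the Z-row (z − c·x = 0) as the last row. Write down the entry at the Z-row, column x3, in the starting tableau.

-2

The Z-row carries the negated objective coefficients: the x3 entry is -2.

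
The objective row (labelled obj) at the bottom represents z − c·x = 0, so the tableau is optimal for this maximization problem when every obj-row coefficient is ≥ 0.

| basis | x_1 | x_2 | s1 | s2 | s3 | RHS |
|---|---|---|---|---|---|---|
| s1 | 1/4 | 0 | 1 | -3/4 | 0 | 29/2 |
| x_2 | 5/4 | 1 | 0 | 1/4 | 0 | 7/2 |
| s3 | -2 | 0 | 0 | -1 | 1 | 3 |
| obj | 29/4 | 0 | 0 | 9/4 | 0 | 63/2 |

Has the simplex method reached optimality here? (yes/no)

yes

Every obj-row coefficient is ≥ 0, so the tableau is optimal.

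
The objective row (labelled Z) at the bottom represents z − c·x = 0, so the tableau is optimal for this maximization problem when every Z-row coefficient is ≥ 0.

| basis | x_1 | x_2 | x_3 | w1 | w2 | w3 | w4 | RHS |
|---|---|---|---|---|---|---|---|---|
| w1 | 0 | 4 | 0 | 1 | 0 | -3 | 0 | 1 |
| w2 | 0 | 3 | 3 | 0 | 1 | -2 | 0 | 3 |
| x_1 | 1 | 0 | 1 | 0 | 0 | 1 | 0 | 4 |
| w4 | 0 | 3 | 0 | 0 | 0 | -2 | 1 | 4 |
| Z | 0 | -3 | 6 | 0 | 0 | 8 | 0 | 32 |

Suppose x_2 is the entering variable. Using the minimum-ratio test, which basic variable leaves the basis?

w1

Column x_2 entries and ratios — w1: 1/4 = 1/4; w2: 3/3 = 1; x_1: 0 ≤ 0, skip; w4: 4/3 = 4/3.
Smallest ratio is 1/4 in the row of w1, so w1 leaves.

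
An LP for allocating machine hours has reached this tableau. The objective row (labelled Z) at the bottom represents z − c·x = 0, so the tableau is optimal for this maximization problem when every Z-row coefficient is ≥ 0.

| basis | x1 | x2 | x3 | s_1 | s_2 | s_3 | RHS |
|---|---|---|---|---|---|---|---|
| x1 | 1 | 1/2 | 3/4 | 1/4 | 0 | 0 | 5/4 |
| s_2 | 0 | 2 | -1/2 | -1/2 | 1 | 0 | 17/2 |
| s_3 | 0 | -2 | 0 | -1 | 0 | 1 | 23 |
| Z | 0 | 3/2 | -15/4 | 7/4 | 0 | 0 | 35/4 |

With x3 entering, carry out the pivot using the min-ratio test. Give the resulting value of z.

15

Ratio test on column x3 — row 1: (5/4)/(3/4) = 5/3; row 2: entry -1/2 ≤ 0; row 3: entry 0 ≤ 0. Minimum is 5/3 at row 1 (x1 leaves); pivot element 3/4.
Pivot on row 1; the Z-row RHS becomes 35/4 − (-15/4)·(5/3) = 15.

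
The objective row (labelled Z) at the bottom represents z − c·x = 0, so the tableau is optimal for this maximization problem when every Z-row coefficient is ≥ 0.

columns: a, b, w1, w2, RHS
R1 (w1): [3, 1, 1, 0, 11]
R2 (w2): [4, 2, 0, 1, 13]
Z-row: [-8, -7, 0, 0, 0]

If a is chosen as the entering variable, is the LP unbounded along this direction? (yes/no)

no

Column a has positive entries in row(s) 1, 2, so the ratio test bounds it — not unbounded.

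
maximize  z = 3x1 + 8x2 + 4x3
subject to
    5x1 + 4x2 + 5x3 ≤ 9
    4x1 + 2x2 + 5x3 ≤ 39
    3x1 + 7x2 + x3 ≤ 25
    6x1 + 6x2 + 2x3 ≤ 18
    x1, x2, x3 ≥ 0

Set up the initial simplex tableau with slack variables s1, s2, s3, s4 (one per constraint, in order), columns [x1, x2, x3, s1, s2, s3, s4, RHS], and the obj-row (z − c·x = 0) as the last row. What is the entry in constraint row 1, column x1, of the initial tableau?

Constraint 1 has coefficient 5 on x1.

5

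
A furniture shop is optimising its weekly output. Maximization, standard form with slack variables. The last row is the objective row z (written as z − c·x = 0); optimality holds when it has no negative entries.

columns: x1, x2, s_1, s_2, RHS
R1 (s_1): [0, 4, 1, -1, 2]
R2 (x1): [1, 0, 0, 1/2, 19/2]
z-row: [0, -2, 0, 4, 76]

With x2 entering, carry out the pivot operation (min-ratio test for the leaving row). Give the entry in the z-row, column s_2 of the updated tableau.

7/2

Ratio test on column x2 — row 1: 2/4 = 1/2; row 2: entry 0 ≤ 0. Minimum is 1/2 at row 1 (s_1 leaves); pivot element 4.
Divide row 1 by 4; eliminate column x2 from the other rows.
z-row update in column s_2: 4 − (-2)·(-1/4) = 7/2.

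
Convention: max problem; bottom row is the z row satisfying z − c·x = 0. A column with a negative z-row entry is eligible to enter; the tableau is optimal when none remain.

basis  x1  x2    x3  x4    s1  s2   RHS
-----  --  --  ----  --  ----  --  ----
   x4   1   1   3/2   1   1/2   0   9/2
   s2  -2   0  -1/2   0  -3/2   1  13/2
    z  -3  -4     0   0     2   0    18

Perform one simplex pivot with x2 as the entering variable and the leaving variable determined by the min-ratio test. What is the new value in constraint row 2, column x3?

Ratio test on column x2 — row 1: (9/2)/1 = 9/2; row 2: entry 0 ≤ 0. Minimum is 9/2 at row 1 (x4 leaves); pivot element 1.
Divide row 1 by 1; eliminate column x2 from the other rows.
Row 2 update in column x3: -1/2 − 0·(3/2) = -1/2.

-1/2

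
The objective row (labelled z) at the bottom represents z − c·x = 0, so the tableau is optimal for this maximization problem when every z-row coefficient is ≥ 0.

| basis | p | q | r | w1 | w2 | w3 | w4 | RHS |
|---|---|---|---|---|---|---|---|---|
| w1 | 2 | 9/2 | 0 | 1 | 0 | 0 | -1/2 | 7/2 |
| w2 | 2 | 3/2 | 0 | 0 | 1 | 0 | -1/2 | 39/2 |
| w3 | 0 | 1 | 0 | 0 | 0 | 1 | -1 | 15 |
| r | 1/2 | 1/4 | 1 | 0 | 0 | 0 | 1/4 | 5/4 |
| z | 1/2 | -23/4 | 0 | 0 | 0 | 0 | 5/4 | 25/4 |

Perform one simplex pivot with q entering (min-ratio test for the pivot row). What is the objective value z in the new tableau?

Ratio test on column q — row 1: (7/2)/(9/2) = 7/9; row 2: (39/2)/(3/2) = 13; row 3: 15/1 = 15; row 4: (5/4)/(1/4) = 5. Minimum is 7/9 at row 1 (w1 leaves); pivot element 9/2.
Pivot on row 1; the z-row RHS becomes 25/4 − (-23/4)·(7/9) = 193/18.

193/18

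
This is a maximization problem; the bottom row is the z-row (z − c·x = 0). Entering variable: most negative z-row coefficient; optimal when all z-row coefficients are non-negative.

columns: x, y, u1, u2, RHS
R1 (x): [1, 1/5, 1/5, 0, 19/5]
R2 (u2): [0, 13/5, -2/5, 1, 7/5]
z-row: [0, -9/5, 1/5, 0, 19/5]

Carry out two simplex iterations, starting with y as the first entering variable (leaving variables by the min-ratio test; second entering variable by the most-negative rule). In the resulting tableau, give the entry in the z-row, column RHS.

6

Ratio test on column y — row 1: (19/5)/(1/5) = 19; row 2: (7/5)/(13/5) = 7/13. Minimum is 7/13 at row 2 (u2 leaves); pivot element 13/5.
Divide row 2 by 13/5; eliminate column y from the other rows.
Second iteration: most negative z-row entry is -1/13 in column u1, so u1 enters.
Ratio test on column u1 — row 1: (48/13)/(3/13) = 16; row 2: entry -2/13 ≤ 0. Minimum is 16 at row 1 (x leaves); pivot element 3/13.
Divide row 1 by 3/13; eliminate column u1 from the other rows.
After both pivots, the entry at the z-row, column RHS is 6.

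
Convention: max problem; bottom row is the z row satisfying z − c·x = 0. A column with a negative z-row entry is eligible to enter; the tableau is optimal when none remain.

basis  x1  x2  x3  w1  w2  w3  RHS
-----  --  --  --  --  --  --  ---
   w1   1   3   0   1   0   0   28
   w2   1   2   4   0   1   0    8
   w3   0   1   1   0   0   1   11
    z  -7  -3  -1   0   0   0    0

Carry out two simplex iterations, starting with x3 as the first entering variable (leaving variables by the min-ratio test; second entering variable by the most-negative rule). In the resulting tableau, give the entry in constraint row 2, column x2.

Ratio test on column x3 — row 1: entry 0 ≤ 0; row 2: 8/4 = 2; row 3: 11/1 = 11. Minimum is 2 at row 2 (w2 leaves); pivot element 4.
Divide row 2 by 4; eliminate column x3 from the other rows.
Second iteration: most negative z-row entry is -27/4 in column x1, so x1 enters.
Ratio test on column x1 — row 1: 28/1 = 28; row 2: 2/(1/4) = 8; row 3: entry -1/4 ≤ 0. Minimum is 8 at row 2 (x3 leaves); pivot element 1/4.
Divide row 2 by 1/4; eliminate column x1 from the other rows.
After both pivots, the entry at constraint row 2, column x2 is 2.

2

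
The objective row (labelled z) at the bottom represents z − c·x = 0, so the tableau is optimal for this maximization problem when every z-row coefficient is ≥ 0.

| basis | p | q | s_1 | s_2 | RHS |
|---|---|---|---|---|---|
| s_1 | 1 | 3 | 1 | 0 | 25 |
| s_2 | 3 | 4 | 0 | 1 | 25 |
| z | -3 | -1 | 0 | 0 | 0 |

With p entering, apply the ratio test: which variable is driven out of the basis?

Column p entries and ratios — s_1: 25/1 = 25; s_2: 25/3 = 25/3.
Smallest ratio is 25/3 in the row of s_2, so s_2 leaves.

s_2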